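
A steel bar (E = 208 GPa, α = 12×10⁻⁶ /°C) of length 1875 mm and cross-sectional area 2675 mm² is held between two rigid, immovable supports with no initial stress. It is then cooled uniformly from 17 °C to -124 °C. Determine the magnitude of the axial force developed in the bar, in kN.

P ≈ 941 kN (tensile)

The ends cannot move, so σ = EαΔT = 208×10³ × 12×10⁻⁶ × 141 = 351.9 MPa.
Then P = σA = 351.9 × 2675 mm² = 941.4 kN, tensile.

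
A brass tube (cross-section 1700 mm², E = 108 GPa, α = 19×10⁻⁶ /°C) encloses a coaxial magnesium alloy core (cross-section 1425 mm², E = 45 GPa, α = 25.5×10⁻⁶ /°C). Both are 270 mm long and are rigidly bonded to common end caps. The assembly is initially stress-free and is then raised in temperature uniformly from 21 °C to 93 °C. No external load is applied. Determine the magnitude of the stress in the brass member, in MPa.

σ ≈ 13.1 MPa (tensile)

Equilibrium of a rigid end plate with no external load gives equal and opposite internal forces ±P in the two members. Since α_{magnesium alloy} > α_{brass}, heating drives the magnesium alloy into compression and the brass into tension.
Equating the net (thermal + elastic) strains gives |α₁ − α₂|·ΔT = P·[1/(A₁E₁) + 1/(A₂E₂)].
|α₁ − α₂|·ΔT = 6.5×10⁻⁶ × 72 = 0.000468.
1/(A₁E₁) + 1/(A₂E₂) = 1/(1700×108×10³) + 1/(1425×45×10³) = 2.104×10⁻⁸ N⁻¹.
P = 0.000468 / 2.104×10⁻⁸ = 22240 N = 22.24 kN.
σ_{brass} = P/A₁ = 22240/1700 = 13.08 MPa, tensile.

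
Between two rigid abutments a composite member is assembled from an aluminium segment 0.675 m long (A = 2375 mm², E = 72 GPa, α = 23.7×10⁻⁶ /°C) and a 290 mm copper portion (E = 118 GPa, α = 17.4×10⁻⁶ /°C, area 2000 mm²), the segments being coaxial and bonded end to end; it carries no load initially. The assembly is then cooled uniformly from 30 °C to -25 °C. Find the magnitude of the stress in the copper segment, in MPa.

With the walls removed the bar would change length by δ_free = Σ αᵢΔT Lᵢ = 23.7×10⁻⁶×55×675 + 17.4×10⁻⁶×55×290 = 1.157 mm.
The rigid supports impose zero overall length change; the single axial force P common to all segments must satisfy P Σ Lᵢ/(AᵢEᵢ) = δ_free.
The series flexibility is Σ Lᵢ/(AᵢEᵢ) = 675/(2375×72×10³) + 290/(2000×118×10³) = 5.176×10⁻⁶ mm/N.
So P = 1.157 / 5.176×10⁻⁶ = 223.6 kN, tensile.
σ_{copper} = P / A = 223600 / 2000 = 111.8 MPa.

σ ≈ 112 MPa (tensile)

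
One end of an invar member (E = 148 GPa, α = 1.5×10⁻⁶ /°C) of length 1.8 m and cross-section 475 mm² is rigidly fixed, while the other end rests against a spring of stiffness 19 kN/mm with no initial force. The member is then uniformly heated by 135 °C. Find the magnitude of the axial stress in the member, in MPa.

The unrestrained thermal change is αΔT L = 1.5×10⁻⁶ × 135 × 1800 = 0.3645 mm.
Let P be the compressive force at the spring. The member shortens elastically by PL/(AE) and the spring compresses by P/k; together these equal δ_free.
P [ L/(AE) + 1/k ] = δ_free → P [ 1800/(475×148×10³) + 1/(19×10³) ] = 0.3645.
P = 0.3645 / 7.824×10⁻⁵ = 4659 N.
σ = P/A = 4659/475 = 9.808 MPa.

σ ≈ 9.81 MPa (compressive)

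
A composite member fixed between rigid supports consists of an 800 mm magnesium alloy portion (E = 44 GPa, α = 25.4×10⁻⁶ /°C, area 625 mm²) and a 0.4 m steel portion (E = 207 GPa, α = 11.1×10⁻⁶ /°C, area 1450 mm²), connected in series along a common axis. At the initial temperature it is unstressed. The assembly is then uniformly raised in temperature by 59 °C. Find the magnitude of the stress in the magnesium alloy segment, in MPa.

σ ≈ 76.8 MPa (compressive)

If the supports were absent, the total length change would be Σ αᵢΔT Lᵢ = 25.4×10⁻⁶×59×800 + 11.1×10⁻⁶×59×400 = 1.461 mm.
The rigid supports impose zero overall length change; the single axial force P common to all segments must satisfy P Σ Lᵢ/(AᵢEᵢ) = δ_free.
Σ Lᵢ/(AᵢEᵢ) = 800/(625×44×10³) + 400/(1450×207×10³) = 3.042×10⁻⁵ mm/N.
Hence P = δ_free / Σ(L/AE) = 1.461/3.042×10⁻⁵ = 48.02 kN (compressive).
σ_{magnesium alloy} = P / A = 48020 / 625 = 76.83 MPa.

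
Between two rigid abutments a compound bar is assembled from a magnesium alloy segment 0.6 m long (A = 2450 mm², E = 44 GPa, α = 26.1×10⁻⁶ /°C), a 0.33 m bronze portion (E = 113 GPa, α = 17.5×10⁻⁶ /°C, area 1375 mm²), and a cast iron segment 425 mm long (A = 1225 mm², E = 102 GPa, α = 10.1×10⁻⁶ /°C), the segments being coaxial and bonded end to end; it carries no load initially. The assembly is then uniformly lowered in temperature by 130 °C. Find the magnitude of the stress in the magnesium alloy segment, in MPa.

Free thermal contraction of the whole bar: Σ αᵢΔT Lᵢ = 26.1×10⁻⁶×130×600 + 17.5×10⁻⁶×130×330 + 10.1×10⁻⁶×130×425 = 3.345 mm.
The walls prevent any net length change, so an axial force P (same in every segment) develops. Compatibility: P · Σ Lᵢ/(AᵢEᵢ) = δ_free.
Σ Lᵢ/(AᵢEᵢ) = 600/(2450×44×10³) + 330/(1375×113×10³) + 425/(1225×102×10³) = 1.109×10⁻⁵ mm/N.
Hence P = δ_free / Σ(L/AE) = 3.345/1.109×10⁻⁵ = 301.6 kN (tensile).
σ_{magnesium alloy} = P / A = 301600 / 2450 = 123.1 MPa.

σ ≈ 123 MPa (tensile)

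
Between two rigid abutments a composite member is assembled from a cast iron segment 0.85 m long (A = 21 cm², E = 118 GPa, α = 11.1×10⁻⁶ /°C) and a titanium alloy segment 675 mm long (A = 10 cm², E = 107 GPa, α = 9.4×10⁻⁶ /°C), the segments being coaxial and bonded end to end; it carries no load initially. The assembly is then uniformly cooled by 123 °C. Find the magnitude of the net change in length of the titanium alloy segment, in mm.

|ΔL| ≈ 0.477 mm

With the walls removed the bar would change length by δ_free = Σ αᵢΔT Lᵢ = 11.1×10⁻⁶×123×850 + 9.4×10⁻⁶×123×675 = 1.941 mm.
Since the ends are fixed, an axial force P builds up, equal in every segment, with P · Σ Lᵢ/(AᵢEᵢ) = δ_free.
The series flexibility is Σ Lᵢ/(AᵢEᵢ) = 850/(2100×118×10³) + 675/(1000×107×10³) = 9.739×10⁻⁶ mm/N.
P = 1.941 / 9.739×10⁻⁶ = 199300 N = 199.3 kN, tensile.
For the titanium alloy segment, free thermal change = 9.4×10⁻⁶×123×675 = 0.7804 mm and elastic change from P = 199300×675/(1000×107×10³) = 1.257 mm; these oppose, so the net change is 0.477 mm (segment lengthens).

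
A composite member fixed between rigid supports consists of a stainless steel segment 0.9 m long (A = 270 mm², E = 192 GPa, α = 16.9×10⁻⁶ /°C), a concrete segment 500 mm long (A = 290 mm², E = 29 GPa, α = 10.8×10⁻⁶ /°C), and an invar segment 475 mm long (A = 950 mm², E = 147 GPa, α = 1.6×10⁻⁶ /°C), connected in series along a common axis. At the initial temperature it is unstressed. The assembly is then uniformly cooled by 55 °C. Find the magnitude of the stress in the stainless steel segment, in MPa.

Free thermal contraction of the whole bar: Σ αᵢΔT Lᵢ = 16.9×10⁻⁶×55×900 + 10.8×10⁻⁶×55×500 + 1.6×10⁻⁶×55×475 = 1.175 mm.
The walls prevent any net length change, so an axial force P (same in every segment) develops. Compatibility: P · Σ Lᵢ/(AᵢEᵢ) = δ_free.
Σ Lᵢ/(AᵢEᵢ) = 900/(270×192×10³) + 500/(290×29×10³) + 475/(950×147×10³) = 8.022×10⁻⁵ mm/N.
Hence P = δ_free / Σ(L/AE) = 1.175/8.022×10⁻⁵ = 14.65 kN (tensile).
σ_{stainless steel} = P / A = 14650 / 270 = 54.27 MPa.

σ ≈ 54.3 MPa (tensile)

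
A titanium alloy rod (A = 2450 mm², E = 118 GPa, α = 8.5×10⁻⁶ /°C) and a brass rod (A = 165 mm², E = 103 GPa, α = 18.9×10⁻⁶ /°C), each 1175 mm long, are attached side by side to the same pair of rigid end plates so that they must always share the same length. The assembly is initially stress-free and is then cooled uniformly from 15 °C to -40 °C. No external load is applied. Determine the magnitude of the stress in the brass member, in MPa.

Equilibrium of a rigid end plate with no external load gives equal and opposite internal forces ±P in the two members. Since α_{brass} > α_{titanium alloy}, cooling drives the brass into tension and the titanium alloy into compression.
Equating the net (thermal + elastic) strains gives |α₁ − α₂|·ΔT = P·[1/(A₁E₁) + 1/(A₂E₂)].
|α₁ − α₂|·ΔT = 10.4×10⁻⁶ × 55 = 0.000572.
1/(A₁E₁) + 1/(A₂E₂) = 1/(2450×118×10³) + 1/(165×103×10³) = 6.23×10⁻⁸ N⁻¹.
So P = 0.000572 / 6.23×10⁻⁸ = 9.181 kN.
σ_{brass} = P/A₂ = 9181/165 = 55.64 MPa, tensile.

σ ≈ 55.6 MPa (tensile)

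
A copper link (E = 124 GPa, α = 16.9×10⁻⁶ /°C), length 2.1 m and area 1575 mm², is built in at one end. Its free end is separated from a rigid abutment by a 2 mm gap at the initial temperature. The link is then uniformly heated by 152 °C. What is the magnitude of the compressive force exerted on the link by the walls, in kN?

P ≈ 316 kN

Free thermal elongation = αΔT L = 16.9×10⁻⁶ × 152 × 2100 = 5.394 mm.
After closing the 2 mm clearance, 5.394 − 2 = 3.394 mm of expansion remains to be suppressed by the wall.
Compatibility: PL/(AE) = 3.394 mm, so σ = P/A = E × (3.394/2100) = 200.4 MPa.
P = σA = 200.4 × 1575 = 315.7 kN.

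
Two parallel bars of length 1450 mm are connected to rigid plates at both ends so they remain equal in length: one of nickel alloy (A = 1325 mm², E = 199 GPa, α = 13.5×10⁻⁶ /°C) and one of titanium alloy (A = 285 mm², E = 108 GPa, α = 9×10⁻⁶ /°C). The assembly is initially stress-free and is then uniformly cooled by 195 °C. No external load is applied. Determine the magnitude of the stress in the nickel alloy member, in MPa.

σ ≈ 18.3 MPa (tensile)

Equilibrium of a rigid end plate with no external load gives equal and opposite internal forces ±P in the two members. Since α_{nickel alloy} > α_{titanium alloy}, cooling drives the nickel alloy into tension and the titanium alloy into compression.
Compatibility of the two members (thermal + elastic change equal): (α₁ − α₂)ΔT = P·[1/(A₁E₁) + 1/(A₂E₂)].
|α₁ − α₂|·ΔT = 4.5×10⁻⁶ × 195 = 0.0008775.
1/(A₁E₁) + 1/(A₂E₂) = 1/(1325×199×10³) + 1/(285×108×10³) = 3.628×10⁻⁸ N⁻¹.
P = 0.0008775 / 3.628×10⁻⁸ = 24190 N = 24.19 kN.
σ_{nickel alloy} = P/A₁ = 24190/1325 = 18.25 MPa, tensile.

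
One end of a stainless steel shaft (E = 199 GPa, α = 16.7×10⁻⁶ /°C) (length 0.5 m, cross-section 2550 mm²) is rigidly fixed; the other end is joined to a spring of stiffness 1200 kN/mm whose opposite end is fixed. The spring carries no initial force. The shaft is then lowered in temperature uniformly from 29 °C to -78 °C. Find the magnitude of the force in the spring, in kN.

P ≈ 491 kN

If the spring were absent the shaft would shorten by αΔT L = 16.7×10⁻⁶ × 107 × 500 = 0.8934 mm.
With a force P in the spring, the elastic change of the shaft is PL/(AE) and that of the spring is P/k; compatibility requires their sum to equal δ_free.
So P = δ_free / [L/(AE) + 1/k] = 0.8934 / [ 500/(2550×199×10³) + 1/(1200×10³) ].
P = 0.8934 / 1.819×10⁻⁶ = 491300 N.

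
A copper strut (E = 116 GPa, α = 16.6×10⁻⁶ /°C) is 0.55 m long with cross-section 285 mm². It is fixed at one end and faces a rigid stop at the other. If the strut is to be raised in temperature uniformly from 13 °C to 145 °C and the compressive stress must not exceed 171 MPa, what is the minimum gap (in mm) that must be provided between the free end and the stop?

With no wall the strut would lengthen by αΔT L = 16.6×10⁻⁶ × 132 × 550 = 1.205 mm.
At the allowable stress the elastic shortening the wall may impose is σL/E = 171 × 550 / (116×10³) = 0.8108 mm.
The gap must absorb the remainder: g_min = 1.205 − 0.8108 = 0.3944 mm.

g ≈ 0.394 mm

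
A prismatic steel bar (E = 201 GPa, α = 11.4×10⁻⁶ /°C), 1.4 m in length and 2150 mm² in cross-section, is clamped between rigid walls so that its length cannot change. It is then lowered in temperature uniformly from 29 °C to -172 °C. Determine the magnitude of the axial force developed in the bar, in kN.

P ≈ 990 kN (tensile)

Full restraint means ε = 0, so the stress is σ = EαΔT = 201×10³ × 11.4×10⁻⁶ × 201 = 460.6 MPa.
Then P = σA = 460.6 × 2150 mm² = 990.2 kN, tensile.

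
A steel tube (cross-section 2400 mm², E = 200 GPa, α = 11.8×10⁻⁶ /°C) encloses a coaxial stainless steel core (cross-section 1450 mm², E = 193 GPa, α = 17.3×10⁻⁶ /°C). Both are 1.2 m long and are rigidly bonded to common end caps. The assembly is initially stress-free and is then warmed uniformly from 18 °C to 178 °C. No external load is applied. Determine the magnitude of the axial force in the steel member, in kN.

P ≈ 156 kN (tensile in the steel)

The stainless steel has the larger α, so on heating it would change length more than the steel if both were free. The rigid plates force a common final length, so the stainless steel is put into compression and the steel into tension, with equal and opposite forces P (no external load).
Equating the net (thermal + elastic) strains gives |α₁ − α₂|·ΔT = P·[1/(A₁E₁) + 1/(A₂E₂)].
|α₁ − α₂|·ΔT = 5.5×10⁻⁶ × 160 = 0.00088.
1/(A₁E₁) + 1/(A₂E₂) = 1/(2400×200×10³) + 1/(1450×193×10³) = 5.657×10⁻⁹ N⁻¹.
So P = 0.00088 / 5.657×10⁻⁹ = 155.6 kN.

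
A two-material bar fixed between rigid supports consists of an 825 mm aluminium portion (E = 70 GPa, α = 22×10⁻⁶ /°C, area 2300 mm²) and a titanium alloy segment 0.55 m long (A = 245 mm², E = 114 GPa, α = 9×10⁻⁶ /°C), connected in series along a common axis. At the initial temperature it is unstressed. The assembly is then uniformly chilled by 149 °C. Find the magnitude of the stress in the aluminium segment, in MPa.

σ ≈ 60.3 MPa (tensile)

Free thermal contraction of the whole bar: Σ αᵢΔT Lᵢ = 22×10⁻⁶×149×825 + 9×10⁻⁶×149×550 = 3.442 mm.
The rigid supports impose zero overall length change; the single axial force P common to all segments must satisfy P Σ Lᵢ/(AᵢEᵢ) = δ_free.
Σ Lᵢ/(AᵢEᵢ) = 825/(2300×70×10³) + 550/(245×114×10³) = 2.482×10⁻⁵ mm/N.
So P = 3.442 / 2.482×10⁻⁵ = 138.7 kN, tensile.
σ_{aluminium} = P / A = 138700 / 2300 = 60.3 MPa.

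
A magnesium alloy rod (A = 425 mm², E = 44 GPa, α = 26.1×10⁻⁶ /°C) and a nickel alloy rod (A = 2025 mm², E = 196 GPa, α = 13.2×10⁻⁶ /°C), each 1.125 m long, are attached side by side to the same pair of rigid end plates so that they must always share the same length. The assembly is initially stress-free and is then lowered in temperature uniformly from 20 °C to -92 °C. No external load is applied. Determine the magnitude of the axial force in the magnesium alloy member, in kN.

Both members must finish at the same length. With the larger α, the magnesium alloy tends to over-contract; the plates restrain it, putting the magnesium alloy in tension and the nickel alloy in compression. With no external load the two internal forces are equal and opposite, magnitude P.
Equating the net (thermal + elastic) strains gives |α₁ − α₂|·ΔT = P·[1/(A₁E₁) + 1/(A₂E₂)].
|α₁ − α₂|·ΔT = 12.9×10⁻⁶ × 112 = 0.001445.
1/(A₁E₁) + 1/(A₂E₂) = 1/(425×44×10³) + 1/(2025×196×10³) = 5.6×10⁻⁸ N⁻¹.
P = 0.001445 / 5.6×10⁻⁸ = 25800 N = 25.8 kN.

P ≈ 25.8 kN (tensile in the magnesium alloy)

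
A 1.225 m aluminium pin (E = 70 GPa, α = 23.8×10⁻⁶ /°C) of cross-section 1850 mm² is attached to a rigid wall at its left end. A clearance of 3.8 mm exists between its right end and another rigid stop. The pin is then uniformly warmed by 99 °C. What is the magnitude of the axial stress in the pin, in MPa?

σ ≈ 0 MPa

Unrestrained expansion: δ_free = αΔT L = 23.8×10⁻⁶ × 99 × 1225 = 2.886 mm.
This is smaller than the 3.8 mm clearance, so the pin expands freely without reaching the stop — the stress is zero.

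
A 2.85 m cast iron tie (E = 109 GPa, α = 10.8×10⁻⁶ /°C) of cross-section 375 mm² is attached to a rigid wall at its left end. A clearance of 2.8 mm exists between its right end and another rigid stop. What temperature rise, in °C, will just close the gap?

The gap closes when αΔT L = 2.8 mm, since the tie is still unstressed at that instant.
So ΔT = g/(αL) = 2.8/(10.8×10⁻⁶ × 2850) = 90.97 °C.

ΔT ≈ 91 °C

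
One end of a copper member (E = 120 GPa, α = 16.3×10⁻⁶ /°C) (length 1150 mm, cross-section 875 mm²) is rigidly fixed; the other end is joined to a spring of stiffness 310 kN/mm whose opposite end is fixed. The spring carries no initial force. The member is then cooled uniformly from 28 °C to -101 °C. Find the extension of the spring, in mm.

δ ≈ 0.55 mm

If the spring were absent the member would shorten by αΔT L = 16.3×10⁻⁶ × 129 × 1150 = 2.418 mm.
With a force P in the spring, the elastic change of the member is PL/(AE) and that of the spring is P/k; compatibility requires their sum to equal δ_free.
So P = δ_free / [L/(AE) + 1/k] = 2.418 / [ 1150/(875×120×10³) + 1/(310×10³) ].
P = 2.418 / 1.418×10⁻⁵ = 170600 N.
Spring extension = P/k = 170600/(310×10³) = 0.5502 mm.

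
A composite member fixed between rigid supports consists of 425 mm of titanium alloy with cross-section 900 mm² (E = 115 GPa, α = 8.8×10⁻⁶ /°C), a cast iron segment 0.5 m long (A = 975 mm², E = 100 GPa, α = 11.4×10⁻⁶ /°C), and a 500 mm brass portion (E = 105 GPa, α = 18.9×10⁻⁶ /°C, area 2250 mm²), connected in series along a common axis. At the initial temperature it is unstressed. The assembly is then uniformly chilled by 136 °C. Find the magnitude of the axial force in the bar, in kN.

P ≈ 226 kN (tensile)

If the supports were absent, the total length change would be Σ αᵢΔT Lᵢ = 8.8×10⁻⁶×136×425 + 11.4×10⁻⁶×136×500 + 18.9×10⁻⁶×136×500 = 2.569 mm.
Since the ends are fixed, an axial force P builds up, equal in every segment, with P · Σ Lᵢ/(AᵢEᵢ) = δ_free.
Σ Lᵢ/(AᵢEᵢ) = 425/(900×115×10³) + 500/(975×100×10³) + 500/(2250×105×10³) = 1.135×10⁻⁵ mm/N.
P = 2.569 / 1.135×10⁻⁵ = 226300 N = 226.3 kN, tensile.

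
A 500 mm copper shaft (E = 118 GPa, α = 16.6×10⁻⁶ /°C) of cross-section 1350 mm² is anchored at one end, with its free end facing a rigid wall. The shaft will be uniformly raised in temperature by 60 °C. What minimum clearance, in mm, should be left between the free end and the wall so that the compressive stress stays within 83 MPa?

g ≈ 0.146 mm

With no wall the shaft would lengthen by αΔT L = 16.6×10⁻⁶ × 60 × 500 = 0.498 mm.
At the allowable stress the elastic shortening the wall may impose is σL/E = 83 × 500 / (118×10³) = 0.3517 mm.
The gap must absorb the remainder: g_min = 0.498 − 0.3517 = 0.1463 mm.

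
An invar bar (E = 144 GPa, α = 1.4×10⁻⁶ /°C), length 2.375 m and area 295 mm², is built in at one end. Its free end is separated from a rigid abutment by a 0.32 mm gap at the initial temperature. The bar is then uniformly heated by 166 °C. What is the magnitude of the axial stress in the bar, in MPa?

σ ≈ 14.1 MPa (compressive)

Unrestrained expansion: δ_free = αΔT L = 1.4×10⁻⁶ × 166 × 2375 = 0.5519 mm.
This exceeds the 0.32 mm gap, so the wall pushes back. The portion of expansion that must be recovered elastically is δ_free − gap = 0.5519 − 0.32 = 0.2319 mm.
So σ = E(δ_free − g)/L = 144×10³ × 0.2319/2375 = 14.06 MPa.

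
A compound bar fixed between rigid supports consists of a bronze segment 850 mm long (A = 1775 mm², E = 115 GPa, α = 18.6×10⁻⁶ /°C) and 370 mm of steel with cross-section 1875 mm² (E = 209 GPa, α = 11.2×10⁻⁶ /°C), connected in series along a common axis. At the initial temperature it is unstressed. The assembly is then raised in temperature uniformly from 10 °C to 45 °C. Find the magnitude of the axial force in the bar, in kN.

Free thermal expansion of the whole bar: Σ αᵢΔT Lᵢ = 18.6×10⁻⁶×35×850 + 11.2×10⁻⁶×35×370 = 0.6984 mm.
Since the ends are fixed, an axial force P builds up, equal in every segment, with P · Σ Lᵢ/(AᵢEᵢ) = δ_free.
Σ Lᵢ/(AᵢEᵢ) = 850/(1775×115×10³) + 370/(1875×209×10³) = 5.108×10⁻⁶ mm/N.
So P = 0.6984 / 5.108×10⁻⁶ = 136.7 kN, compressive.

P ≈ 137 kN (compressive)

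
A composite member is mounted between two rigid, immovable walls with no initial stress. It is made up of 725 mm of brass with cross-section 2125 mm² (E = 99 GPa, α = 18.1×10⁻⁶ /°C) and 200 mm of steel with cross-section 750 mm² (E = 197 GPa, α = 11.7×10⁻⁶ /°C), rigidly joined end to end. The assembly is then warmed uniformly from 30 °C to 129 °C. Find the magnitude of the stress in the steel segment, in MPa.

σ ≈ 425 MPa (compressive)

Free thermal expansion of the whole bar: Σ αᵢΔT Lᵢ = 18.1×10⁻⁶×99×725 + 11.7×10⁻⁶×99×200 = 1.531 mm.
The walls prevent any net length change, so an axial force P (same in every segment) develops. Compatibility: P · Σ Lᵢ/(AᵢEᵢ) = δ_free.
The series flexibility is Σ Lᵢ/(AᵢEᵢ) = 725/(2125×99×10³) + 200/(750×197×10³) = 4.8×10⁻⁶ mm/N.
Hence P = δ_free / Σ(L/AE) = 1.531/4.8×10⁻⁶ = 318.9 kN (compressive).
σ_{steel} = P / A = 318900 / 750 = 425.2 MPa.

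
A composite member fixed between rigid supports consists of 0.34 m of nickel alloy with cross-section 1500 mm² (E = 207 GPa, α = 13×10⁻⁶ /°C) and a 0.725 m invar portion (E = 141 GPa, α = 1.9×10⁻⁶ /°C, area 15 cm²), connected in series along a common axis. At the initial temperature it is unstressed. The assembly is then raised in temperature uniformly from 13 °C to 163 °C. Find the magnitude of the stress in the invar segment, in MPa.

With the walls removed the bar would change length by δ_free = Σ αᵢΔT Lᵢ = 13×10⁻⁶×150×340 + 1.9×10⁻⁶×150×725 = 0.8696 mm.
Since the ends are fixed, an axial force P builds up, equal in every segment, with P · Σ Lᵢ/(AᵢEᵢ) = δ_free.
The series flexibility is Σ Lᵢ/(AᵢEᵢ) = 340/(1500×207×10³) + 725/(1500×141×10³) = 4.523×10⁻⁶ mm/N.
So P = 0.8696 / 4.523×10⁻⁶ = 192.3 kN, compressive.
σ_{invar} = P / A = 192300 / 1500 = 128.2 MPa.

σ ≈ 128 MPa (compressive)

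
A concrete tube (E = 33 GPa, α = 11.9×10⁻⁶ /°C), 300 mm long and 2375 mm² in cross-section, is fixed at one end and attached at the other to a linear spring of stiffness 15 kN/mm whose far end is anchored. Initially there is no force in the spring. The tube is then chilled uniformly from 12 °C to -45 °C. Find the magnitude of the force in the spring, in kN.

If the spring were absent the tube would shorten by αΔT L = 11.9×10⁻⁶ × 57 × 300 = 0.2035 mm.
Let P be the tensile force in the spring. The tube extends elastically by PL/(AE) and the spring stretches by P/k; together these equal δ_free.
So P = δ_free / [L/(AE) + 1/k] = 0.2035 / [ 300/(2375×33×10³) + 1/(15×10³) ].
P = 0.2035 / 7.049×10⁻⁵ = 2887 N.

P ≈ 2.89 kN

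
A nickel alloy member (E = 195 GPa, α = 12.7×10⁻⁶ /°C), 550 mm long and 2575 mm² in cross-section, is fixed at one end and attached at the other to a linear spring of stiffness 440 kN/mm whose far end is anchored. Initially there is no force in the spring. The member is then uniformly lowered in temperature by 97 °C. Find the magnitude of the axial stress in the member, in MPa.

σ ≈ 78.1 MPa (tensile)

If the spring were absent the member would shorten by αΔT L = 12.7×10⁻⁶ × 97 × 550 = 0.6775 mm.
Let P be the tensile force in the spring. The member extends elastically by PL/(AE) and the spring stretches by P/k; together these equal δ_free.
So P = δ_free / [L/(AE) + 1/k] = 0.6775 / [ 550/(2575×195×10³) + 1/(440×10³) ].
P = 0.6775 / 3.368×10⁻⁶ = 201200 N.
σ = P/A = 201200/2575 = 78.12 MPa.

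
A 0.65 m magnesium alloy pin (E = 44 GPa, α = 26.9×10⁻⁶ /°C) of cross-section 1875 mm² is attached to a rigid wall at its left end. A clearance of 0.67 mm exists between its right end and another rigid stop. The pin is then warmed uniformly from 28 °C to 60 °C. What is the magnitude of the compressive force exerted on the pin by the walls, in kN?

P ≈ 0 kN

If the wall were absent the pin would grow by αΔT L = 26.9×10⁻⁶ × 32 × 650 = 0.5595 mm.
Since δ_free = 0.56 mm is less than the 0.67 mm gap, the pin never touches the wall. No axial force develops.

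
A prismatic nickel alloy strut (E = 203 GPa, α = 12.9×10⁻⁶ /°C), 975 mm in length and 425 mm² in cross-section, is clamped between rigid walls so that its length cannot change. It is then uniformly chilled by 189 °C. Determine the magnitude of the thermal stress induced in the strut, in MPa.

Because both ends are immovable the net strain is zero, and the suppressed thermal strain is αΔT = 12.9×10⁻⁶ × 189 = 2438.1×10⁻⁶.
The stress required to suppress this strain is σ = Eε = 203×10³ × 2438.1×10⁻⁶ = 494.9 MPa, tensile since the strut is trying to contract.

σ ≈ 495 MPa (tensile)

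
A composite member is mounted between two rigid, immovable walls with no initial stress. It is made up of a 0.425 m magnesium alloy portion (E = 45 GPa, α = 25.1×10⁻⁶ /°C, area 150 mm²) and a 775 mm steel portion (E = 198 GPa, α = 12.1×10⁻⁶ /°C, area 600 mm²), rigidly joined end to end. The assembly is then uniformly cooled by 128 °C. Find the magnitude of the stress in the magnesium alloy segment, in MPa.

σ ≈ 246 MPa (tensile)

If the supports were absent, the total length change would be Σ αᵢΔT Lᵢ = 25.1×10⁻⁶×128×425 + 12.1×10⁻⁶×128×775 = 2.566 mm.
The walls prevent any net length change, so an axial force P (same in every segment) develops. Compatibility: P · Σ Lᵢ/(AᵢEᵢ) = δ_free.
Σ Lᵢ/(AᵢEᵢ) = 425/(150×45×10³) + 775/(600×198×10³) = 6.949×10⁻⁵ mm/N.
So P = 2.566 / 6.949×10⁻⁵ = 36.92 kN, tensile.
σ_{magnesium alloy} = P / A = 36920 / 150 = 246.2 MPa.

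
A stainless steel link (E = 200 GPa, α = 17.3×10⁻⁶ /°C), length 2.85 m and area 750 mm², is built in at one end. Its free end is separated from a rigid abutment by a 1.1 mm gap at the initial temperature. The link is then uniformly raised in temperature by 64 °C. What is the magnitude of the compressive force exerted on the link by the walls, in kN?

P ≈ 108 kN

Free thermal elongation = αΔT L = 17.3×10⁻⁶ × 64 × 2850 = 3.156 mm.
This exceeds the 1.1 mm gap, so the wall pushes back. The portion of expansion that must be recovered elastically is δ_free − gap = 3.156 − 1.1 = 2.056 mm.
So σ = E(δ_free − g)/L = 200×10³ × 2.056/2850 = 144.2 MPa.
Force on the wall = σA = 144.2 × 750 mm² = 108.2 kN.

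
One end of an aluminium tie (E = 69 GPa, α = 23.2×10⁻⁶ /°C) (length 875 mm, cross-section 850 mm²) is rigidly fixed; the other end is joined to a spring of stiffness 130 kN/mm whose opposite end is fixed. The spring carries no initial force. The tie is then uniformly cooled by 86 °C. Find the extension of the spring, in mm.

If the spring were absent the tie would shorten by αΔT L = 23.2×10⁻⁶ × 86 × 875 = 1.746 mm.
Let P be the tensile force in the spring. The tie extends elastically by PL/(AE) and the spring stretches by P/k; together these equal δ_free.
So P = δ_free / [L/(AE) + 1/k] = 1.746 / [ 875/(850×69×10³) + 1/(130×10³) ].
P = 1.746 / 2.261×10⁻⁵ = 77210 N.
Spring extension = P/k = 77210/(130×10³) = 0.5939 mm.

δ ≈ 0.594 mm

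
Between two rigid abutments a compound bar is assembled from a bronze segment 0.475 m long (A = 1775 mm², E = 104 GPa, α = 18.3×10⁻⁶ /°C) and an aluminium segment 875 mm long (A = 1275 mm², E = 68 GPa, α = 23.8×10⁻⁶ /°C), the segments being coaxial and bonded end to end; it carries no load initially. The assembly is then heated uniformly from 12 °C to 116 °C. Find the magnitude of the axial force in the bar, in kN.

P ≈ 242 kN (compressive)

With the walls removed the bar would change length by δ_free = Σ αᵢΔT Lᵢ = 18.3×10⁻⁶×104×475 + 23.8×10⁻⁶×104×875 = 3.07 mm.
The walls prevent any net length change, so an axial force P (same in every segment) develops. Compatibility: P · Σ Lᵢ/(AᵢEᵢ) = δ_free.
The series flexibility is Σ Lᵢ/(AᵢEᵢ) = 475/(1775×104×10³) + 875/(1275×68×10³) = 1.267×10⁻⁵ mm/N.
Hence P = δ_free / Σ(L/AE) = 3.07/1.267×10⁻⁵ = 242.4 kN (compressive).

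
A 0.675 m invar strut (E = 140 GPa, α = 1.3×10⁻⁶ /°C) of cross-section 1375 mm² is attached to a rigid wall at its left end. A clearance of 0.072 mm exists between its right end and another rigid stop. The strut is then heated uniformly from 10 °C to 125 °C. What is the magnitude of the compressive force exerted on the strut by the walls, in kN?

If the wall were absent the strut would grow by αΔT L = 1.3×10⁻⁶ × 115 × 675 = 0.1009 mm.
This exceeds the 0.072 mm gap, so the wall pushes back. The portion of expansion that must be recovered elastically is δ_free − gap = 0.1009 − 0.072 = 0.02891 mm.
That suppressed elongation corresponds to σ = E·Δ/L = 140×10³ × 0.02891/675 = 5.997 MPa.
P = σA = 5.997 × 1375 = 8.245 kN.

P ≈ 8.25 kN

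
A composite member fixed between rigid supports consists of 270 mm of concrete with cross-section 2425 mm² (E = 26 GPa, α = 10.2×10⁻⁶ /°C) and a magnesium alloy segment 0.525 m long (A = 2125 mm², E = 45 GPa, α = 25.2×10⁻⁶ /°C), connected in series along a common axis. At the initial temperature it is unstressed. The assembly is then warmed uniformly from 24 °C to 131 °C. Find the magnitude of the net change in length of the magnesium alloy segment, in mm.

If the supports were absent, the total length change would be Σ αᵢΔT Lᵢ = 10.2×10⁻⁶×107×270 + 25.2×10⁻⁶×107×525 = 1.71 mm.
Since the ends are fixed, an axial force P builds up, equal in every segment, with P · Σ Lᵢ/(AᵢEᵢ) = δ_free.
The series flexibility is Σ Lᵢ/(AᵢEᵢ) = 270/(2425×26×10³) + 525/(2125×45×10³) = 9.773×10⁻⁶ mm/N.
Hence P = δ_free / Σ(L/AE) = 1.71/9.773×10⁻⁶ = 175 kN (compressive).
For the magnesium alloy segment, free thermal change = 25.2×10⁻⁶×107×525 = 1.416 mm and elastic change from P = 175000×525/(2125×45×10³) = 0.9608 mm; these oppose, so the net change is 0.455 mm (segment lengthens).

|ΔL| ≈ 0.455 mm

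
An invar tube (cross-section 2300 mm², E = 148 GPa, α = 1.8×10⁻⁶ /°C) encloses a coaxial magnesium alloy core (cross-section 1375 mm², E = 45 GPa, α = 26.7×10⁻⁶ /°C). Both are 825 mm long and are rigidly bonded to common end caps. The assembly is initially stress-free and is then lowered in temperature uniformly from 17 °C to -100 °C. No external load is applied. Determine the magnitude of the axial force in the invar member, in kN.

P ≈ 153 kN (compressive in the invar)

The magnesium alloy has the larger α, so on cooling it would change length more than the invar if both were free. The rigid plates force a common final length, so the magnesium alloy is put into tension and the invar into compression, with equal and opposite forces P (no external load).
Compatibility of the two members (thermal + elastic change equal): (α₁ − α₂)ΔT = P·[1/(A₁E₁) + 1/(A₂E₂)].
|α₁ − α₂|·ΔT = 24.9×10⁻⁶ × 117 = 0.002913.
1/(A₁E₁) + 1/(A₂E₂) = 1/(2300×148×10³) + 1/(1375×45×10³) = 1.91×10⁻⁸ N⁻¹.
P = 0.002913 / 1.91×10⁻⁸ = 152500 N = 152.5 kN.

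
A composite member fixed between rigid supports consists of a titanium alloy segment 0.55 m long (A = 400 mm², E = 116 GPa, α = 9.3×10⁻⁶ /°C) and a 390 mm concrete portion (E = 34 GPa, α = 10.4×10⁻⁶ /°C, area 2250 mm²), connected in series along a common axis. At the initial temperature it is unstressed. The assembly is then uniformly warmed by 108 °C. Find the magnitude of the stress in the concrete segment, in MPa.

σ ≈ 26 MPa (compressive)

With the walls removed the bar would change length by δ_free = Σ αᵢΔT Lᵢ = 9.3×10⁻⁶×108×550 + 10.4×10⁻⁶×108×390 = 0.9905 mm.
The rigid supports impose zero overall length change; the single axial force P common to all segments must satisfy P Σ Lᵢ/(AᵢEᵢ) = δ_free.
The series flexibility is Σ Lᵢ/(AᵢEᵢ) = 550/(400×116×10³) + 390/(2250×34×10³) = 1.695×10⁻⁵ mm/N.
So P = 0.9905 / 1.695×10⁻⁵ = 58.43 kN, compressive.
σ_{concrete} = P / A = 58430 / 2250 = 25.97 MPa.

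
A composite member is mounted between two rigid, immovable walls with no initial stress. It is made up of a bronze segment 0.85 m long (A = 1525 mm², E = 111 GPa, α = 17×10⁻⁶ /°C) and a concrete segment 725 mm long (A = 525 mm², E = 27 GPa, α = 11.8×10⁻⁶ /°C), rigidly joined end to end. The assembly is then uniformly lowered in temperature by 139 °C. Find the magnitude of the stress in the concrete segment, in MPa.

σ ≈ 108 MPa (tensile)

Free thermal contraction of the whole bar: Σ αᵢΔT Lᵢ = 17×10⁻⁶×139×850 + 11.8×10⁻⁶×139×725 = 3.198 mm.
The rigid supports impose zero overall length change; the single axial force P common to all segments must satisfy P Σ Lᵢ/(AᵢEᵢ) = δ_free.
Σ Lᵢ/(AᵢEᵢ) = 850/(1525×111×10³) + 725/(525×27×10³) = 5.617×10⁻⁵ mm/N.
So P = 3.198 / 5.617×10⁻⁵ = 56.93 kN, tensile.
σ_{concrete} = P / A = 56930 / 525 = 108.4 MPa.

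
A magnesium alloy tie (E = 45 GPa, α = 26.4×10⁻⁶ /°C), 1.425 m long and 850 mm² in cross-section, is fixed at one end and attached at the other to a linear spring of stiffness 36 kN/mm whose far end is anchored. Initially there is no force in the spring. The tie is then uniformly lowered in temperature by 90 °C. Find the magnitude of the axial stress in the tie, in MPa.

σ ≈ 61.3 MPa (tensile)

If the spring were absent the tie would shorten by αΔT L = 26.4×10⁻⁶ × 90 × 1425 = 3.386 mm.
With a force P in the spring, the elastic change of the tie is PL/(AE) and that of the spring is P/k; compatibility requires their sum to equal δ_free.
So P = δ_free / [L/(AE) + 1/k] = 3.386 / [ 1425/(850×45×10³) + 1/(36×10³) ].
P = 3.386 / 6.503×10⁻⁵ = 52060 N.
σ = P/A = 52060/850 = 61.25 MPa.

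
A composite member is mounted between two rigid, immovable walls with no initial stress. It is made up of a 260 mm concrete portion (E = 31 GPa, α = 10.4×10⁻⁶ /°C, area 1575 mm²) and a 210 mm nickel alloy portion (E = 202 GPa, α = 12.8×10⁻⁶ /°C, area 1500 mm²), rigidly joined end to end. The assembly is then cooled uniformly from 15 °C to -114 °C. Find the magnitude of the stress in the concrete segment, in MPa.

σ ≈ 73.4 MPa (tensile)

With the walls removed the bar would change length by δ_free = Σ αᵢΔT Lᵢ = 10.4×10⁻⁶×129×260 + 12.8×10⁻⁶×129×210 = 0.6956 mm.
The walls prevent any net length change, so an axial force P (same in every segment) develops. Compatibility: P · Σ Lᵢ/(AᵢEᵢ) = δ_free.
The series flexibility is Σ Lᵢ/(AᵢEᵢ) = 260/(1575×31×10³) + 210/(1500×202×10³) = 6.018×10⁻⁶ mm/N.
P = 0.6956 / 6.018×10⁻⁶ = 115600 N = 115.6 kN, tensile.
σ_{concrete} = P / A = 115600 / 1575 = 73.38 MPa.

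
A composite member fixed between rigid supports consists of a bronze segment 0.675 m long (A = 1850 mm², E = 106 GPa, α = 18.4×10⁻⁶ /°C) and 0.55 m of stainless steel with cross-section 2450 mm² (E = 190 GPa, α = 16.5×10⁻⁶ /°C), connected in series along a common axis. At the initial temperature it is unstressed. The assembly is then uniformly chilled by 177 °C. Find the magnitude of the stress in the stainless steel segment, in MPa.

If the supports were absent, the total length change would be Σ αᵢΔT Lᵢ = 18.4×10⁻⁶×177×675 + 16.5×10⁻⁶×177×550 = 3.805 mm.
Since the ends are fixed, an axial force P builds up, equal in every segment, with P · Σ Lᵢ/(AᵢEᵢ) = δ_free.
The series flexibility is Σ Lᵢ/(AᵢEᵢ) = 675/(1850×106×10³) + 550/(2450×190×10³) = 4.624×10⁻⁶ mm/N.
Hence P = δ_free / Σ(L/AE) = 3.805/4.624×10⁻⁶ = 822.9 kN (tensile).
σ_{stainless steel} = P / A = 822900 / 2450 = 335.9 MPa.

σ ≈ 336 MPa (tensile)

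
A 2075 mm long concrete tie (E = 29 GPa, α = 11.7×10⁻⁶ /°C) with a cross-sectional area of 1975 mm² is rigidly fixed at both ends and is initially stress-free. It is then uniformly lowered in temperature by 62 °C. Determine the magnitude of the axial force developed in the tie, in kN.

P ≈ 41.5 kN (tensile)

The ends cannot move, so σ = EαΔT = 29×10³ × 11.7×10⁻⁶ × 62 = 21.04 MPa.
P = AEαΔT = 1975 × 29×10³ × 11.7×10⁻⁶ × 62 = 41.55 kN (tensile).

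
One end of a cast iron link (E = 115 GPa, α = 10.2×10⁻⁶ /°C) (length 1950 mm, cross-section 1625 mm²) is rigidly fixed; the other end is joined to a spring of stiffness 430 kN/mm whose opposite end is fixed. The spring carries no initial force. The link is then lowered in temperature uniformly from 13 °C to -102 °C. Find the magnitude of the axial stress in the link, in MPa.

Free thermal contraction: δ_free = αΔT L = 10.2×10⁻⁶ × 115 × 1950 = 2.287 mm.
Let P be the tensile force in the spring. The link extends elastically by PL/(AE) and the spring stretches by P/k; together these equal δ_free.
So P = δ_free / [L/(AE) + 1/k] = 2.287 / [ 1950/(1625×115×10³) + 1/(430×10³) ].
P = 2.287 / 1.276×10⁻⁵ = 179300 N.
σ = P/A = 179300/1625 = 110.3 MPa.

σ ≈ 110 MPa (tensile)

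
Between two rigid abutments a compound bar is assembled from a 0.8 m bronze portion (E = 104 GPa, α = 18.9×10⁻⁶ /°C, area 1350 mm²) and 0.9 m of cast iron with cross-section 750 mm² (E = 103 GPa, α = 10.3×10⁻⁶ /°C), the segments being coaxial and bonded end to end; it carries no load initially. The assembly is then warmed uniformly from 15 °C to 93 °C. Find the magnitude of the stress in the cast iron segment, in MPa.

σ ≈ 146 MPa (compressive)

If the supports were absent, the total length change would be Σ αᵢΔT Lᵢ = 18.9×10⁻⁶×78×800 + 10.3×10⁻⁶×78×900 = 1.902 mm.
Since the ends are fixed, an axial force P builds up, equal in every segment, with P · Σ Lᵢ/(AᵢEᵢ) = δ_free.
The series flexibility is Σ Lᵢ/(AᵢEᵢ) = 800/(1350×104×10³) + 900/(750×103×10³) = 1.735×10⁻⁵ mm/N.
So P = 1.902 / 1.735×10⁻⁵ = 109.7 kN, compressive.
σ_{cast iron} = P / A = 109700 / 750 = 146.2 MPa.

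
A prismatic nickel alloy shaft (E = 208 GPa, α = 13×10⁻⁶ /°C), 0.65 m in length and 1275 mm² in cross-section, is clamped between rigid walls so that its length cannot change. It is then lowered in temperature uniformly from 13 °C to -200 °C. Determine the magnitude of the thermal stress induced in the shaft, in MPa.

σ ≈ 576 MPa (tensile)

Because both ends are immovable the net strain is zero, and the suppressed thermal strain is αΔT = 13×10⁻⁶ × 213 = 2769×10⁻⁶.
The stress required to suppress this strain is σ = Eε = 208×10³ × 2769×10⁻⁶ = 576 MPa, tensile since the shaft is trying to contract.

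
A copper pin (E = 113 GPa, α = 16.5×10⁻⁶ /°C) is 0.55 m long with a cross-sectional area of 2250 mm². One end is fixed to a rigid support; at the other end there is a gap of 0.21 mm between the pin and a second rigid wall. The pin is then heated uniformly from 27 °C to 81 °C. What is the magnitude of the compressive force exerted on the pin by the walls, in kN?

Free thermal elongation = αΔT L = 16.5×10⁻⁶ × 54 × 550 = 0.49 mm.
This exceeds the 0.21 mm gap, so the wall pushes back. The portion of expansion that must be recovered elastically is δ_free − gap = 0.49 − 0.21 = 0.28 mm.
That suppressed elongation corresponds to σ = E·Δ/L = 113×10³ × 0.28/550 = 57.54 MPa.
Force on the wall = σA = 57.54 × 2250 mm² = 129.5 kN.

P ≈ 129 kN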